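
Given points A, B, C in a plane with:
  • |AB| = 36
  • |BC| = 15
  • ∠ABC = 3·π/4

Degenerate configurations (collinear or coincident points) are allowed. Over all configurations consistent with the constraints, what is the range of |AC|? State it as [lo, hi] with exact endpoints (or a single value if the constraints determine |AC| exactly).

|AC| = 3·√(60·√(2) + 169)  (≈ 47.7983)

|AB| ∈ {36}
|BC| ∈ {15}
|AC| ∈ {3·√(60·√(2) + 169)}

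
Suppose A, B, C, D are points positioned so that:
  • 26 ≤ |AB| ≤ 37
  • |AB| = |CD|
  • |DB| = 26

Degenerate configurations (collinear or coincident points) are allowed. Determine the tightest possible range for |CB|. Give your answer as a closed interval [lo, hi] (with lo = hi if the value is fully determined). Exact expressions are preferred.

|CB| ∈ [0, 63]  (≈ [0.0000, 63.0000])

|AB| ∈ [26, 37]
|BD| ∈ {26}
|CD| ∈ [26, 37]
|AD| ∈ [0, 63]
|BC| ∈ [0, 63]
|AC| ∈ [0, 100]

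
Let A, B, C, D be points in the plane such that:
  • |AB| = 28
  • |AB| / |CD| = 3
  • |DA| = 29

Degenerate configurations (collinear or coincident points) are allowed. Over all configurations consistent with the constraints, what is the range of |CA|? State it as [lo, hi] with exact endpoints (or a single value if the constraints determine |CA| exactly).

|AB| ∈ {28}
|AD| ∈ {29}
|CD| ∈ {28/3}
|BD| ∈ [1, 57]
|AC| ∈ [59/3, 115/3]
|BC| ∈ [0, 199/3]

|CA| ∈ [59/3, 115/3]  (≈ [19.6667, 38.3333])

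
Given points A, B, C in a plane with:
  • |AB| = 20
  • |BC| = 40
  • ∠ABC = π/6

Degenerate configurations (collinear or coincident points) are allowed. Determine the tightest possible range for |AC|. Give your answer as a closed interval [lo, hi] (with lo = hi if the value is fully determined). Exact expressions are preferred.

|AB| ∈ {20}
|BC| ∈ {40}
|AC| ∈ {20·√(5 - 2·√(3))}

|AC| = 20·√(5 - 2·√(3))  (≈ 24.7863)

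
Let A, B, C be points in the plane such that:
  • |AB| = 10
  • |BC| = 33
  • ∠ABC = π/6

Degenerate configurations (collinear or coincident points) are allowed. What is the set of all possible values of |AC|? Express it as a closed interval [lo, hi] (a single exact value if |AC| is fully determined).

|AB| ∈ {10}
|BC| ∈ {33}
|AC| ∈ {√(1189 - 330·√(3))}

|AC| = √(1189 - 330·√(3))  (≈ 24.8480)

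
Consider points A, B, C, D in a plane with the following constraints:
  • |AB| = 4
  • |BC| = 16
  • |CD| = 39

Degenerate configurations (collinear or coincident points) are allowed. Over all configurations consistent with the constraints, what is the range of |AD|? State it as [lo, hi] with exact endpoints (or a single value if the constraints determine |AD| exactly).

|AB| ∈ {4}
|BC| ∈ {16}
|CD| ∈ {39}
|AC| ∈ [12, 20]
|BD| ∈ [23, 55]
|AD| ∈ [19, 59]

|AD| ∈ [19, 59]  (≈ [19.0000, 59.0000])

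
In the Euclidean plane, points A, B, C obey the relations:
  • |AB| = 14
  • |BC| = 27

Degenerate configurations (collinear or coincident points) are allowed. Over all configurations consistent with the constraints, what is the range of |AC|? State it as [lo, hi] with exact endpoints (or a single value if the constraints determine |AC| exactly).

|AC| ∈ [13, 41]  (≈ [13.0000, 41.0000])

|AB| ∈ {14}
|BC| ∈ {27}
|AC| ∈ [13, 41]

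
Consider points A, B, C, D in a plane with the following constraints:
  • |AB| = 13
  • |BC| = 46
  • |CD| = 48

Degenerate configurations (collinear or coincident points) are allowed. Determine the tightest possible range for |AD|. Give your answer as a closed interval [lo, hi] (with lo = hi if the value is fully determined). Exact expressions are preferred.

|AD| ∈ [0, 107]  (≈ [0.0000, 107.0000])

|AB| ∈ {13}
|BC| ∈ {46}
|CD| ∈ {48}
|AC| ∈ [33, 59]
|BD| ∈ [2, 94]
|AD| ∈ [0, 107]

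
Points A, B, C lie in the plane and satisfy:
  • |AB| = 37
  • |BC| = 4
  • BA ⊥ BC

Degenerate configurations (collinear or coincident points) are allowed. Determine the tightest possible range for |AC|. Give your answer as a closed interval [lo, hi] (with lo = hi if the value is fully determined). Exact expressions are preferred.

|AC| = √(1385)  (≈ 37.2156)

|AB| ∈ {37}
|BC| ∈ {4}
|AC| ∈ {√(1385)}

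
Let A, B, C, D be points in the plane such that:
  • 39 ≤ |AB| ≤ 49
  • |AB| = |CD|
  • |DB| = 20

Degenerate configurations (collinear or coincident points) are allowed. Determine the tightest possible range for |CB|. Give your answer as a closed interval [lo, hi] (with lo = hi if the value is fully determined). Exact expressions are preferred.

|CB| ∈ [19, 69]  (≈ [19.0000, 69.0000])

|AB| ∈ [39, 49]
|BD| ∈ {20}
|CD| ∈ [39, 49]
|AD| ∈ [19, 69]
|BC| ∈ [19, 69]
|AC| ∈ [0, 118]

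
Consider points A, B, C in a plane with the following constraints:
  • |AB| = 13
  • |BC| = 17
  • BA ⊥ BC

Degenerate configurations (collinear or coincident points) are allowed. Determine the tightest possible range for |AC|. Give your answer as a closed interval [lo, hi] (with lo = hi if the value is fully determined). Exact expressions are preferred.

|AB| ∈ {13}
|BC| ∈ {17}
|AC| ∈ {√(458)}

|AC| = √(458)  (≈ 21.4009)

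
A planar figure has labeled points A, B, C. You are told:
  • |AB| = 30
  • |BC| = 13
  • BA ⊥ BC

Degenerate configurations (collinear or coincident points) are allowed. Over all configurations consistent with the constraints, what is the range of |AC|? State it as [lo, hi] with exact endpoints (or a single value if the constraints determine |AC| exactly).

|AC| = √(1069)  (≈ 32.6956)

|AB| ∈ {30}
|BC| ∈ {13}
|AC| ∈ {√(1069)}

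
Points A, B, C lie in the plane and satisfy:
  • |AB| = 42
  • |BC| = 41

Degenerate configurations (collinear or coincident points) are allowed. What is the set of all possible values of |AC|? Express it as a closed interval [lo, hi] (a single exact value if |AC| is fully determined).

|AB| ∈ {42}
|BC| ∈ {41}
|AC| ∈ [1, 83]

|AC| ∈ [1, 83]  (≈ [1.0000, 83.0000])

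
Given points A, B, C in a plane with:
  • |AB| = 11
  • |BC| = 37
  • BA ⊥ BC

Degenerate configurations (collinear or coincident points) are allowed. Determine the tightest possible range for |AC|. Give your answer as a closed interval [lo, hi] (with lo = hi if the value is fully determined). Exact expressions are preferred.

|AC| = √(1490)  (≈ 38.6005)

|AB| ∈ {11}
|BC| ∈ {37}
|AC| ∈ {√(1490)}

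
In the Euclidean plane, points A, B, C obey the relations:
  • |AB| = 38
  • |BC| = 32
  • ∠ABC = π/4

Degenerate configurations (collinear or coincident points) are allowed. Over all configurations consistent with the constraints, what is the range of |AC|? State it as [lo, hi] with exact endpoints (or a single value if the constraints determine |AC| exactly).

|AB| ∈ {38}
|BC| ∈ {32}
|AC| ∈ {2·√(617 - 304·√(2))}

|AC| = 2·√(617 - 304·√(2))  (≈ 27.3554)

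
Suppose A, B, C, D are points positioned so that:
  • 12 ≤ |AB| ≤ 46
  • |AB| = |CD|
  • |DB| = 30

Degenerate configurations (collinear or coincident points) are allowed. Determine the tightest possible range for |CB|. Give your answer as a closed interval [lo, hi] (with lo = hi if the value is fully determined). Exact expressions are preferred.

|CB| ∈ [0, 76]  (≈ [0.0000, 76.0000])

|AB| ∈ [12, 46]
|BD| ∈ {30}
|CD| ∈ [12, 46]
|AD| ∈ [0, 76]
|BC| ∈ [0, 76]
|AC| ∈ [0, 122]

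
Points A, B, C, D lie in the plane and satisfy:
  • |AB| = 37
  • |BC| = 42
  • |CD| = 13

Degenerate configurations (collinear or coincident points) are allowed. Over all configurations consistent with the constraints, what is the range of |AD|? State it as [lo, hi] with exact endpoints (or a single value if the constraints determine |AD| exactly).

|AB| ∈ {37}
|BC| ∈ {42}
|CD| ∈ {13}
|AC| ∈ [5, 79]
|BD| ∈ [29, 55]
|AD| ∈ [0, 92]

|AD| ∈ [0, 92]  (≈ [0.0000, 92.0000])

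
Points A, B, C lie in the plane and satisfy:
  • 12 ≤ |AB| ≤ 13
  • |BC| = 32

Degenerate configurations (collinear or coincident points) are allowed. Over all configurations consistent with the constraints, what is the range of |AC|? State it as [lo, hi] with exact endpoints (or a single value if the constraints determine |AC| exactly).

|AB| ∈ [12, 13]
|BC| ∈ {32}
|AC| ∈ [19, 45]

|AC| ∈ [19, 45]  (≈ [19.0000, 45.0000])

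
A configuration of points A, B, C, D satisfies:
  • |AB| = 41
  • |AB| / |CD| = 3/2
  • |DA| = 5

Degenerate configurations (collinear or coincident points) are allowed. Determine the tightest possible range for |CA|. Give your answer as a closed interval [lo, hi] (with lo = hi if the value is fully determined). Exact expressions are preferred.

|CA| ∈ [67/3, 97/3]  (≈ [22.3333, 32.3333])

|AB| ∈ {41}
|AD| ∈ {5}
|CD| ∈ {82/3}
|BD| ∈ [36, 46]
|AC| ∈ [67/3, 97/3]
|BC| ∈ [26/3, 220/3]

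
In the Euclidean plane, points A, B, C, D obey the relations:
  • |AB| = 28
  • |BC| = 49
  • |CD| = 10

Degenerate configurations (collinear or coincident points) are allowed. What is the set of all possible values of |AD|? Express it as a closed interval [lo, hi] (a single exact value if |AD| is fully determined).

|AB| ∈ {28}
|BC| ∈ {49}
|CD| ∈ {10}
|AC| ∈ [21, 77]
|BD| ∈ [39, 59]
|AD| ∈ [11, 87]

|AD| ∈ [11, 87]  (≈ [11.0000, 87.0000])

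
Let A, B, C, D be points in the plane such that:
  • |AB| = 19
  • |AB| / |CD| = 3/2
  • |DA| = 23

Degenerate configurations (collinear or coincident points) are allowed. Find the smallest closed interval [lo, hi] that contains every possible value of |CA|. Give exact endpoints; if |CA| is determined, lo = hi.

|AB| ∈ {19}
|AD| ∈ {23}
|CD| ∈ {38/3}
|BD| ∈ [4, 42]
|AC| ∈ [31/3, 107/3]
|BC| ∈ [0, 164/3]

|CA| ∈ [31/3, 107/3]  (≈ [10.3333, 35.6667])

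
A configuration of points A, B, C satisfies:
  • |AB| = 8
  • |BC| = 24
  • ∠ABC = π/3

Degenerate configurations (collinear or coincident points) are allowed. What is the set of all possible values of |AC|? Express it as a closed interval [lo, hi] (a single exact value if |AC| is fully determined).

|AC| = 8·√(7)  (≈ 21.1660)

|AB| ∈ {8}
|BC| ∈ {24}
|AC| ∈ {8·√(7)}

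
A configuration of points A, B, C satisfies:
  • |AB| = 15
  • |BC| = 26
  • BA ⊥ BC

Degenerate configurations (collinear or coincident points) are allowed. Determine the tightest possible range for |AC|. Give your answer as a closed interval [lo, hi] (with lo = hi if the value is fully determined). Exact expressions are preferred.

|AB| ∈ {15}
|BC| ∈ {26}
|AC| ∈ {√(901)}

|AC| = √(901)  (≈ 30.0167)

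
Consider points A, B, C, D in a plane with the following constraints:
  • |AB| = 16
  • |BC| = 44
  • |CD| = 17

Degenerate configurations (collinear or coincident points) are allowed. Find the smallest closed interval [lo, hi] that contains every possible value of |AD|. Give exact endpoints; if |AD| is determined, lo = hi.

|AB| ∈ {16}
|BC| ∈ {44}
|CD| ∈ {17}
|AC| ∈ [28, 60]
|BD| ∈ [27, 61]
|AD| ∈ [11, 77]

|AD| ∈ [11, 77]  (≈ [11.0000, 77.0000])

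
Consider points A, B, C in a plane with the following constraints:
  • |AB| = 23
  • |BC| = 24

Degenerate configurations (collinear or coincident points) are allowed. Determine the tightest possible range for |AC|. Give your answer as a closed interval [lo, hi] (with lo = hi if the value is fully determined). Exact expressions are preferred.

|AB| ∈ {23}
|BC| ∈ {24}
|AC| ∈ [1, 47]

|AC| ∈ [1, 47]  (≈ [1.0000, 47.0000])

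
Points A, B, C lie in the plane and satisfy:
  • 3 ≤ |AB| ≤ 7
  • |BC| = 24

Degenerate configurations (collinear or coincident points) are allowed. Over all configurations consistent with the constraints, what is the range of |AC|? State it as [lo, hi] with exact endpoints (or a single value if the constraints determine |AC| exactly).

|AB| ∈ [3, 7]
|BC| ∈ {24}
|AC| ∈ [17, 31]

|AC| ∈ [17, 31]  (≈ [17.0000, 31.0000])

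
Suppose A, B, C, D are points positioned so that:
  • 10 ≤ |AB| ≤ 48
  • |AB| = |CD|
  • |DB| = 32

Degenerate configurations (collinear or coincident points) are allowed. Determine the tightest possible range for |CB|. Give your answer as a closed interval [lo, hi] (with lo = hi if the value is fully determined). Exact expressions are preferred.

|AB| ∈ [10, 48]
|BD| ∈ {32}
|CD| ∈ [10, 48]
|AD| ∈ [0, 80]
|BC| ∈ [0, 80]
|AC| ∈ [0, 128]

|CB| ∈ [0, 80]  (≈ [0.0000, 80.0000])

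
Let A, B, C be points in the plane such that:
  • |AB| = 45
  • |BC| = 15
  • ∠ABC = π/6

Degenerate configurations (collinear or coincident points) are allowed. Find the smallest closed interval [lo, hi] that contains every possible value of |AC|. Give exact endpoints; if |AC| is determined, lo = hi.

|AB| ∈ {45}
|BC| ∈ {15}
|AC| ∈ {15·√(10 - 3·√(3))}

|AC| = 15·√(10 - 3·√(3))  (≈ 32.8765)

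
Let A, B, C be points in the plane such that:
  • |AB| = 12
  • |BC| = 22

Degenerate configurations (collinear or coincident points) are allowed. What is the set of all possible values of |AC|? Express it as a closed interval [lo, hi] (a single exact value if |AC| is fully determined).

|AB| ∈ {12}
|BC| ∈ {22}
|AC| ∈ [10, 34]

|AC| ∈ [10, 34]  (≈ [10.0000, 34.0000])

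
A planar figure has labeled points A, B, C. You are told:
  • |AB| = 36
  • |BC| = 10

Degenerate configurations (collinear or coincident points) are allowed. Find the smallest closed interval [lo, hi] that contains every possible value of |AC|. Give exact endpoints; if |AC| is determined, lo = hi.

|AB| ∈ {36}
|BC| ∈ {10}
|AC| ∈ [26, 46]

|AC| ∈ [26, 46]  (≈ [26.0000, 46.0000])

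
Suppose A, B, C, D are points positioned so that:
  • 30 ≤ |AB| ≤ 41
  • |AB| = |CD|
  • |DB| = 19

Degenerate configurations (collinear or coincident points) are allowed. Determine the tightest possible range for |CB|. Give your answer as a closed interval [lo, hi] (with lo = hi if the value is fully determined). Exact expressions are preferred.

|CB| ∈ [11, 60]  (≈ [11.0000, 60.0000])

|AB| ∈ [30, 41]
|BD| ∈ {19}
|CD| ∈ [30, 41]
|AD| ∈ [11, 60]
|BC| ∈ [11, 60]
|AC| ∈ [0, 101]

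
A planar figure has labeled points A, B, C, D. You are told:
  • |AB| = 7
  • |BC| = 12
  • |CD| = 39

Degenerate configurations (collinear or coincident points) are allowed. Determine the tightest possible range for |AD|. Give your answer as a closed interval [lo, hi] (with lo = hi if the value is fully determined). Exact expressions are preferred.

|AB| ∈ {7}
|BC| ∈ {12}
|CD| ∈ {39}
|AC| ∈ [5, 19]
|BD| ∈ [27, 51]
|AD| ∈ [20, 58]

|AD| ∈ [20, 58]  (≈ [20.0000, 58.0000])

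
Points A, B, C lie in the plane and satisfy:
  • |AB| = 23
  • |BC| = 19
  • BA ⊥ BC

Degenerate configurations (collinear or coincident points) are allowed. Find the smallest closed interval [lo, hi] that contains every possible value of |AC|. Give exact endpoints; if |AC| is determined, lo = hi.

|AB| ∈ {23}
|BC| ∈ {19}
|AC| ∈ {√(890)}

|AC| = √(890)  (≈ 29.8329)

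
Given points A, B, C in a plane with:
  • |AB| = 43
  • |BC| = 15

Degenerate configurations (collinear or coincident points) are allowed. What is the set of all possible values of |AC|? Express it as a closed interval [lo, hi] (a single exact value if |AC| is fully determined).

|AC| ∈ [28, 58]  (≈ [28.0000, 58.0000])

|AB| ∈ {43}
|BC| ∈ {15}
|AC| ∈ [28, 58]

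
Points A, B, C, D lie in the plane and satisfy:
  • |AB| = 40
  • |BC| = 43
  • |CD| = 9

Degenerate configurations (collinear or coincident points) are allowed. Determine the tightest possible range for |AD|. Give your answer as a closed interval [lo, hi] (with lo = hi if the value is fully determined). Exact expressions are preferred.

|AD| ∈ [0, 92]  (≈ [0.0000, 92.0000])

|AB| ∈ {40}
|BC| ∈ {43}
|CD| ∈ {9}
|AC| ∈ [3, 83]
|BD| ∈ [34, 52]
|AD| ∈ [0, 92]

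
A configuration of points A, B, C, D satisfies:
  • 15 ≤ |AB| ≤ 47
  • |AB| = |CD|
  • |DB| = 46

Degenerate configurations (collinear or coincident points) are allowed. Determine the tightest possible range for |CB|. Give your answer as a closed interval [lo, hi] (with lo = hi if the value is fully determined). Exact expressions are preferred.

|AB| ∈ [15, 47]
|BD| ∈ {46}
|CD| ∈ [15, 47]
|AD| ∈ [0, 93]
|BC| ∈ [0, 93]
|AC| ∈ [0, 140]

|CB| ∈ [0, 93]  (≈ [0.0000, 93.0000])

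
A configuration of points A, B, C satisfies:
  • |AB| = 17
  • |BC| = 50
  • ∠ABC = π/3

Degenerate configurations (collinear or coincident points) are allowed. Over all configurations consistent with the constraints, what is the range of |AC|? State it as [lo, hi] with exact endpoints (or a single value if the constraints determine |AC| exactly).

|AC| = √(1939)  (≈ 44.0341)

|AB| ∈ {17}
|BC| ∈ {50}
|AC| ∈ {√(1939)}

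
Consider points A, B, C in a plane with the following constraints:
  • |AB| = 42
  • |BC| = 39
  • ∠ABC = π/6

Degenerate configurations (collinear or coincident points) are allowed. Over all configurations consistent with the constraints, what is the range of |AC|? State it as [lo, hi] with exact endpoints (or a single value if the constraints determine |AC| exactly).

|AC| = 3·√(365 - 182·√(3))  (≈ 21.1637)

|AB| ∈ {42}
|BC| ∈ {39}
|AC| ∈ {3·√(365 - 182·√(3))}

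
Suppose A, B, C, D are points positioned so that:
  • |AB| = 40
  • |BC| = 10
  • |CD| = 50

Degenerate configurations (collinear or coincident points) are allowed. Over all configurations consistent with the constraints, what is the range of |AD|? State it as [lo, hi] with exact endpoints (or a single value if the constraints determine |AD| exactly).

|AB| ∈ {40}
|BC| ∈ {10}
|CD| ∈ {50}
|AC| ∈ [30, 50]
|BD| ∈ [40, 60]
|AD| ∈ [0, 100]

|AD| ∈ [0, 100]  (≈ [0.0000, 100.0000])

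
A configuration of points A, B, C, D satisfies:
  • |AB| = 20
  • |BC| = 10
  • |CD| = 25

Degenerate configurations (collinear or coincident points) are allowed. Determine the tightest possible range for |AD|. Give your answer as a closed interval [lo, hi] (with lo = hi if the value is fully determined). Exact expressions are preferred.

|AB| ∈ {20}
|BC| ∈ {10}
|CD| ∈ {25}
|AC| ∈ [10, 30]
|BD| ∈ [15, 35]
|AD| ∈ [0, 55]

|AD| ∈ [0, 55]  (≈ [0.0000, 55.0000])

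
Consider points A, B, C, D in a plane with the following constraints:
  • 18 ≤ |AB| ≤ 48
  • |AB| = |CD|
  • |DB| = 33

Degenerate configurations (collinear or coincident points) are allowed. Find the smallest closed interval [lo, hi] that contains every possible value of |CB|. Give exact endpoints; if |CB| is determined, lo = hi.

|AB| ∈ [18, 48]
|BD| ∈ {33}
|CD| ∈ [18, 48]
|AD| ∈ [0, 81]
|BC| ∈ [0, 81]
|AC| ∈ [0, 129]

|CB| ∈ [0, 81]  (≈ [0.0000, 81.0000])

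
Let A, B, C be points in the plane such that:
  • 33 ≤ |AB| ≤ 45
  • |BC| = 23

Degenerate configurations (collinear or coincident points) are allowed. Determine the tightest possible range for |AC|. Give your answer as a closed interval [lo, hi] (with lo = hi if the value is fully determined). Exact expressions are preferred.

|AC| ∈ [10, 68]  (≈ [10.0000, 68.0000])

|AB| ∈ [33, 45]
|BC| ∈ {23}
|AC| ∈ [10, 68]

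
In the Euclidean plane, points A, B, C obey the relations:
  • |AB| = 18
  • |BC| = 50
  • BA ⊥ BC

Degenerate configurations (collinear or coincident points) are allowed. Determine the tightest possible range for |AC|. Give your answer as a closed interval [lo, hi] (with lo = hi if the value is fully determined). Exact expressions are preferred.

|AB| ∈ {18}
|BC| ∈ {50}
|AC| ∈ {2·√(706)}

|AC| = 2·√(706)  (≈ 53.1413)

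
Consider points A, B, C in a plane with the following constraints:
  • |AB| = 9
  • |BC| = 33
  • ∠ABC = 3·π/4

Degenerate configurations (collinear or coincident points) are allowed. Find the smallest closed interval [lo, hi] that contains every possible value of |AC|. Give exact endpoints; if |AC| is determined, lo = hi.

|AC| = 3·√(33·√(2) + 130)  (≈ 39.8751)

|AB| ∈ {9}
|BC| ∈ {33}
|AC| ∈ {3·√(33·√(2) + 130)}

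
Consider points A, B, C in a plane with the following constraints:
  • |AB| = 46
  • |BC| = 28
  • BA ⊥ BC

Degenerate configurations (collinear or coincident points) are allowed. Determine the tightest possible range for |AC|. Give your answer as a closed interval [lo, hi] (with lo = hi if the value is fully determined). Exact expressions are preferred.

|AB| ∈ {46}
|BC| ∈ {28}
|AC| ∈ {10·√(29)}

|AC| = 10·√(29)  (≈ 53.8516)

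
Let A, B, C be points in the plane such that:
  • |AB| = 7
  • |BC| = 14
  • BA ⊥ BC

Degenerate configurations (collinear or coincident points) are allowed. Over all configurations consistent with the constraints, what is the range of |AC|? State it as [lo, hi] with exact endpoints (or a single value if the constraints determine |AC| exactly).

|AB| ∈ {7}
|BC| ∈ {14}
|AC| ∈ {7·√(5)}

|AC| = 7·√(5)  (≈ 15.6525)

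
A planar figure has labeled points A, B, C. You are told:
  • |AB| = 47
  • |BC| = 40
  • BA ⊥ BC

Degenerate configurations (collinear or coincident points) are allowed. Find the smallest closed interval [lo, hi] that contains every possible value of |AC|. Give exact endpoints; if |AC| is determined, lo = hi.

|AB| ∈ {47}
|BC| ∈ {40}
|AC| ∈ {√(3809)}

|AC| = √(3809)  (≈ 61.7171)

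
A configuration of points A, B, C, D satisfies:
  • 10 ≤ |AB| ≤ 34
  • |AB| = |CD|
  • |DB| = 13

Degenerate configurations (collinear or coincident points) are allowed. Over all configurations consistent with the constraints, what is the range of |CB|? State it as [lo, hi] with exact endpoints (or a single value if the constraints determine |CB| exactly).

|AB| ∈ [10, 34]
|BD| ∈ {13}
|CD| ∈ [10, 34]
|AD| ∈ [0, 47]
|BC| ∈ [0, 47]
|AC| ∈ [0, 81]

|CB| ∈ [0, 47]  (≈ [0.0000, 47.0000])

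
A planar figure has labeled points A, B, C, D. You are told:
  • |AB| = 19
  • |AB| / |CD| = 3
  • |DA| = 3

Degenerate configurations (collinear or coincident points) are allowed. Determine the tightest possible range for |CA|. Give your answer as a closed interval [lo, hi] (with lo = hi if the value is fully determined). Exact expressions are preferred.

|CA| ∈ [10/3, 28/3]  (≈ [3.3333, 9.3333])

|AB| ∈ {19}
|AD| ∈ {3}
|CD| ∈ {19/3}
|BD| ∈ [16, 22]
|AC| ∈ [10/3, 28/3]
|BC| ∈ [29/3, 85/3]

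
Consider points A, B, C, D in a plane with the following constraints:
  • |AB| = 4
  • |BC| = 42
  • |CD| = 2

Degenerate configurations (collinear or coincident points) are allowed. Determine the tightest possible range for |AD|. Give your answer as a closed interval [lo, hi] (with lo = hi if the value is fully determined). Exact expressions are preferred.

|AD| ∈ [36, 48]  (≈ [36.0000, 48.0000])

|AB| ∈ {4}
|BC| ∈ {42}
|CD| ∈ {2}
|AC| ∈ [38, 46]
|BD| ∈ [40, 44]
|AD| ∈ [36, 48]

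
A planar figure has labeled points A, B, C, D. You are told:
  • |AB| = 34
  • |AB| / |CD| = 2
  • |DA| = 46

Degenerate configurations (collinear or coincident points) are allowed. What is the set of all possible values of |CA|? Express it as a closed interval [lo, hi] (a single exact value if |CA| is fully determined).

|CA| ∈ [29, 63]  (≈ [29.0000, 63.0000])

|AB| ∈ {34}
|AD| ∈ {46}
|CD| ∈ {17}
|BD| ∈ [12, 80]
|AC| ∈ [29, 63]
|BC| ∈ [0, 97]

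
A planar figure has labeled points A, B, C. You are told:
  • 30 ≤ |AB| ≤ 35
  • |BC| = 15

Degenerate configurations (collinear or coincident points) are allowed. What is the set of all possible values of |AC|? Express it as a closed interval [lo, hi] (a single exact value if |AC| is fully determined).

|AB| ∈ [30, 35]
|BC| ∈ {15}
|AC| ∈ [15, 50]

|AC| ∈ [15, 50]  (≈ [15.0000, 50.0000])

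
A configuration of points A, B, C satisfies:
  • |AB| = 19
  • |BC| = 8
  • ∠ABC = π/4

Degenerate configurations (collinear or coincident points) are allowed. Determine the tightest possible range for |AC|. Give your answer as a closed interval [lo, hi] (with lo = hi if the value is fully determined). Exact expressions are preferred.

|AB| ∈ {19}
|BC| ∈ {8}
|AC| ∈ {√(425 - 152·√(2))}

|AC| = √(425 - 152·√(2))  (≈ 14.4927)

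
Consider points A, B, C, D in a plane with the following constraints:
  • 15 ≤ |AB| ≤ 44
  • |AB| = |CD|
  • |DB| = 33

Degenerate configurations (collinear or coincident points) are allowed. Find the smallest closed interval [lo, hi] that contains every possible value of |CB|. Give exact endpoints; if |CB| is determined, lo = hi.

|AB| ∈ [15, 44]
|BD| ∈ {33}
|CD| ∈ [15, 44]
|AD| ∈ [0, 77]
|BC| ∈ [0, 77]
|AC| ∈ [0, 121]

|CB| ∈ [0, 77]  (≈ [0.0000, 77.0000])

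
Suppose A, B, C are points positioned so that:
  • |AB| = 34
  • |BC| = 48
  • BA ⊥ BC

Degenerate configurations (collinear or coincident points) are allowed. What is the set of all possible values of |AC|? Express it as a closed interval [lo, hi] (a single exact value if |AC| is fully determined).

|AB| ∈ {34}
|BC| ∈ {48}
|AC| ∈ {2·√(865)}

|AC| = 2·√(865)  (≈ 58.8218)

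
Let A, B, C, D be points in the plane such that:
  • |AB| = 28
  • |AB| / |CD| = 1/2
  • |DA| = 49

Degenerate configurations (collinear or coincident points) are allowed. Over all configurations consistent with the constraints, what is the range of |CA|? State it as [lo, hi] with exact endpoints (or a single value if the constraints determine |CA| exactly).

|AB| ∈ {28}
|AD| ∈ {49}
|CD| ∈ {56}
|BD| ∈ [21, 77]
|AC| ∈ [7, 105]
|BC| ∈ [0, 133]

|CA| ∈ [7, 105]  (≈ [7.0000, 105.0000])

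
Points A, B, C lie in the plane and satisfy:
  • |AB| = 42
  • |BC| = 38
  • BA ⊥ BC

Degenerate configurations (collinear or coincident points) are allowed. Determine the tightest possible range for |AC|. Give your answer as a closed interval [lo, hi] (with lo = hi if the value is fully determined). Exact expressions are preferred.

|AC| = 2·√(802)  (≈ 56.6392)

|AB| ∈ {42}
|BC| ∈ {38}
|AC| ∈ {2·√(802)}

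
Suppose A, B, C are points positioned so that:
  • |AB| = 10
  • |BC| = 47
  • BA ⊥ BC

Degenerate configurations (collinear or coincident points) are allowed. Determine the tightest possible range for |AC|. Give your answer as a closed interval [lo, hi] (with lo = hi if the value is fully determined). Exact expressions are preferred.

|AC| = √(2309)  (≈ 48.0521)

|AB| ∈ {10}
|BC| ∈ {47}
|AC| ∈ {√(2309)}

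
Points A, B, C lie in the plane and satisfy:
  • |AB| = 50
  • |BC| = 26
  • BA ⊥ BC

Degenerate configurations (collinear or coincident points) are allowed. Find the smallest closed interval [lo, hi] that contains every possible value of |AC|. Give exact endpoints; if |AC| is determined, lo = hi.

|AC| = 2·√(794)  (≈ 56.3560)

|AB| ∈ {50}
|BC| ∈ {26}
|AC| ∈ {2·√(794)}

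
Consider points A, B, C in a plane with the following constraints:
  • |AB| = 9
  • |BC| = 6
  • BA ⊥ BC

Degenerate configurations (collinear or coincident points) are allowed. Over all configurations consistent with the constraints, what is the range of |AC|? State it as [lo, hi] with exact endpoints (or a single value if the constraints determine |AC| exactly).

|AB| ∈ {9}
|BC| ∈ {6}
|AC| ∈ {3·√(13)}

|AC| = 3·√(13)  (≈ 10.8167)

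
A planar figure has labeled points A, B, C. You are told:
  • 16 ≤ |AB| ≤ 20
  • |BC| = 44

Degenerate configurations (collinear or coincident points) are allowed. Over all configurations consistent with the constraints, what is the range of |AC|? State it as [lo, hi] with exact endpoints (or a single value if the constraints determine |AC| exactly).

|AC| ∈ [24, 64]  (≈ [24.0000, 64.0000])

|AB| ∈ [16, 20]
|BC| ∈ {44}
|AC| ∈ [24, 64]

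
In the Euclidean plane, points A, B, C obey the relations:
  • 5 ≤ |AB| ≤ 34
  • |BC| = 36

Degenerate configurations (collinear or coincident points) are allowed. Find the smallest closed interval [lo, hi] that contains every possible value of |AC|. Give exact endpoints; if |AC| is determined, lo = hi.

|AB| ∈ [5, 34]
|BC| ∈ {36}
|AC| ∈ [2, 70]

|AC| ∈ [2, 70]  (≈ [2.0000, 70.0000])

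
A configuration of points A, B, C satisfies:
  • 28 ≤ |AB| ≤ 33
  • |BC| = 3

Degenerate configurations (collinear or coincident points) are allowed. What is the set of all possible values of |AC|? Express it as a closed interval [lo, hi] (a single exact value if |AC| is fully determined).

|AB| ∈ [28, 33]
|BC| ∈ {3}
|AC| ∈ [25, 36]

|AC| ∈ [25, 36]  (≈ [25.0000, 36.0000])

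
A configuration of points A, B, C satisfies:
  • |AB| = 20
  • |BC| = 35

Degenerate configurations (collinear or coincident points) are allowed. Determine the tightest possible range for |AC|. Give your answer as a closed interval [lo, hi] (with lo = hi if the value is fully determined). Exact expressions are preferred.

|AB| ∈ {20}
|BC| ∈ {35}
|AC| ∈ [15, 55]

|AC| ∈ [15, 55]  (≈ [15.0000, 55.0000])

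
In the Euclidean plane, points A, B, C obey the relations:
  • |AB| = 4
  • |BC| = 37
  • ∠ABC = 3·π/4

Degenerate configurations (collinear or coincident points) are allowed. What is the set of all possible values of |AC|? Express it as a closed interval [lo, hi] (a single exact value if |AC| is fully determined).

|AC| = √(148·√(2) + 1385)  (≈ 39.9287)

|AB| ∈ {4}
|BC| ∈ {37}
|AC| ∈ {√(148·√(2) + 1385)}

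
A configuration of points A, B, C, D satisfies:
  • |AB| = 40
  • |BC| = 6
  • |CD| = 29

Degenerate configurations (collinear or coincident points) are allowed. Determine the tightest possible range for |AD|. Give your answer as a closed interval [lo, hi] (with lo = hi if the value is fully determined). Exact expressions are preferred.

|AD| ∈ [5, 75]  (≈ [5.0000, 75.0000])

|AB| ∈ {40}
|BC| ∈ {6}
|CD| ∈ {29}
|AC| ∈ [34, 46]
|BD| ∈ [23, 35]
|AD| ∈ [5, 75]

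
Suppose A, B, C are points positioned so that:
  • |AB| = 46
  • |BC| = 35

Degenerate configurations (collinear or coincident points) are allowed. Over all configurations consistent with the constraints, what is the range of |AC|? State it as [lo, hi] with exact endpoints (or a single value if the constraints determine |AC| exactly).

|AC| ∈ [11, 81]  (≈ [11.0000, 81.0000])

|AB| ∈ {46}
|BC| ∈ {35}
|AC| ∈ [11, 81]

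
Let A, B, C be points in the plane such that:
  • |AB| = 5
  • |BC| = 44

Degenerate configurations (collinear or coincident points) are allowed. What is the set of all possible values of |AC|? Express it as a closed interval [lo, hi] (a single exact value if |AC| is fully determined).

|AB| ∈ {5}
|BC| ∈ {44}
|AC| ∈ [39, 49]

|AC| ∈ [39, 49]  (≈ [39.0000, 49.0000])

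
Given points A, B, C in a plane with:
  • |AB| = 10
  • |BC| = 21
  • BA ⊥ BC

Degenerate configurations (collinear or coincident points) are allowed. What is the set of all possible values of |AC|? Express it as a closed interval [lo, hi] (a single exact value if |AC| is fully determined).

|AC| = √(541)  (≈ 23.2594)

|AB| ∈ {10}
|BC| ∈ {21}
|AC| ∈ {√(541)}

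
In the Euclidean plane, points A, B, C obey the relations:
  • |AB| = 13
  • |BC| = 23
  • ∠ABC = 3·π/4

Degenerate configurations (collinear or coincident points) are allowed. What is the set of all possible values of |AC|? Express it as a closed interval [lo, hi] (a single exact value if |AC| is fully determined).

|AB| ∈ {13}
|BC| ∈ {23}
|AC| ∈ {√(299·√(2) + 698)}

|AC| = √(299·√(2) + 698)  (≈ 33.4791)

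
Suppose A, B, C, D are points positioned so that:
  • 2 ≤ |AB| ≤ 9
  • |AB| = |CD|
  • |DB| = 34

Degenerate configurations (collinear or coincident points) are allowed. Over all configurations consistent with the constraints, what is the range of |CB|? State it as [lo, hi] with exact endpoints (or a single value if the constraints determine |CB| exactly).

|AB| ∈ [2, 9]
|BD| ∈ {34}
|CD| ∈ [2, 9]
|AD| ∈ [25, 43]
|BC| ∈ [25, 43]
|AC| ∈ [16, 52]

|CB| ∈ [25, 43]  (≈ [25.0000, 43.0000])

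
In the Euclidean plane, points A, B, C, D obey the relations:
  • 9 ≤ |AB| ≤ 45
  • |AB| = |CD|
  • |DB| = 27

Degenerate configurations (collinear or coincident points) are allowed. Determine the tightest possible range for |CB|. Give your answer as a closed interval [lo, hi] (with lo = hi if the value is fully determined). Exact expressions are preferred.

|AB| ∈ [9, 45]
|BD| ∈ {27}
|CD| ∈ [9, 45]
|AD| ∈ [0, 72]
|BC| ∈ [0, 72]
|AC| ∈ [0, 117]

|CB| ∈ [0, 72]  (≈ [0.0000, 72.0000])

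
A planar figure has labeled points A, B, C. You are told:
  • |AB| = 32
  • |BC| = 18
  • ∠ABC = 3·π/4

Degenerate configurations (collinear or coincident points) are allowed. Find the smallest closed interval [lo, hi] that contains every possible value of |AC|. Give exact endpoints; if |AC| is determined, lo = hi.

|AB| ∈ {32}
|BC| ∈ {18}
|AC| ∈ {2·√(144·√(2) + 337)}

|AC| = 2·√(144·√(2) + 337)  (≈ 46.5036)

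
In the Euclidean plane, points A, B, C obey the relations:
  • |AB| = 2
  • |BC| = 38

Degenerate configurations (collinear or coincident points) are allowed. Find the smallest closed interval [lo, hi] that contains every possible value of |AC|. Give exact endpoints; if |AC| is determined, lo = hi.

|AC| ∈ [36, 40]  (≈ [36.0000, 40.0000])

|AB| ∈ {2}
|BC| ∈ {38}
|AC| ∈ [36, 40]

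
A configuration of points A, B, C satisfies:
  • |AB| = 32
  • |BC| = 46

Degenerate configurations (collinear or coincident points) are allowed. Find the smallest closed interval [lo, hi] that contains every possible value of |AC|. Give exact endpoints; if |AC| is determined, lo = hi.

|AB| ∈ {32}
|BC| ∈ {46}
|AC| ∈ [14, 78]

|AC| ∈ [14, 78]  (≈ [14.0000, 78.0000])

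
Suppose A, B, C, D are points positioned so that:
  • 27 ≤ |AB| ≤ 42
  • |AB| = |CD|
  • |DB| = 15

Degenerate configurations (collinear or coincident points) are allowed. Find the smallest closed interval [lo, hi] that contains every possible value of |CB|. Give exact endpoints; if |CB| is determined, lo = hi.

|CB| ∈ [12, 57]  (≈ [12.0000, 57.0000])

|AB| ∈ [27, 42]
|BD| ∈ {15}
|CD| ∈ [27, 42]
|AD| ∈ [12, 57]
|BC| ∈ [12, 57]
|AC| ∈ [0, 99]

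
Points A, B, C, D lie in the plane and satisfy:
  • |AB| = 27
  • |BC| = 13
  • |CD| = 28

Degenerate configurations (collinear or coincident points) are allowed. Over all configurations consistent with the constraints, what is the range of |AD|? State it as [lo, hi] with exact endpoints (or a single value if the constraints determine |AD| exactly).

|AD| ∈ [0, 68]  (≈ [0.0000, 68.0000])

|AB| ∈ {27}
|BC| ∈ {13}
|CD| ∈ {28}
|AC| ∈ [14, 40]
|BD| ∈ [15, 41]
|AD| ∈ [0, 68]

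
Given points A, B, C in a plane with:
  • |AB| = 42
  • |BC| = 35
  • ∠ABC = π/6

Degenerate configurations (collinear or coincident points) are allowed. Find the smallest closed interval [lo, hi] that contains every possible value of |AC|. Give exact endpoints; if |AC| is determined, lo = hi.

|AC| = 7·√(61 - 30·√(3))  (≈ 21.0448)

|AB| ∈ {42}
|BC| ∈ {35}
|AC| ∈ {7·√(61 - 30·√(3))}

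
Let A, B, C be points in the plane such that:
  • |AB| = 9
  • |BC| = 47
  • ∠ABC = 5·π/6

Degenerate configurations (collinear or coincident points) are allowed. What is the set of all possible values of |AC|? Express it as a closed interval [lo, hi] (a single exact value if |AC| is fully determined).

|AB| ∈ {9}
|BC| ∈ {47}
|AC| ∈ {√(423·√(3) + 2290)}

|AC| = √(423·√(3) + 2290)  (≈ 54.9787)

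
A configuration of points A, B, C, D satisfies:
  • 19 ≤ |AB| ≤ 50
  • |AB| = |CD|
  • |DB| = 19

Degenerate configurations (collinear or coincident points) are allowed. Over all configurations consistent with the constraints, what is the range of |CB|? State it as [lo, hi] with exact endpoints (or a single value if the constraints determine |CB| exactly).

|AB| ∈ [19, 50]
|BD| ∈ {19}
|CD| ∈ [19, 50]
|AD| ∈ [0, 69]
|BC| ∈ [0, 69]
|AC| ∈ [0, 119]

|CB| ∈ [0, 69]  (≈ [0.0000, 69.0000])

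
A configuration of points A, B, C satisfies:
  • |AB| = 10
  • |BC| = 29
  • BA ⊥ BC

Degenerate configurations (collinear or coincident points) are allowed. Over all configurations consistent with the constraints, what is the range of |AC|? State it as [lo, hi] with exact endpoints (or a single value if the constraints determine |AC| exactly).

|AC| = √(941)  (≈ 30.6757)

|AB| ∈ {10}
|BC| ∈ {29}
|AC| ∈ {√(941)}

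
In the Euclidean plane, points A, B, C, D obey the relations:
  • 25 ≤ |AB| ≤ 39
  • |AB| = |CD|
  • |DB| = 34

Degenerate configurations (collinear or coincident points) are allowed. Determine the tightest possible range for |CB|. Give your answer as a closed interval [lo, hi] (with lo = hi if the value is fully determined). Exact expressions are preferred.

|AB| ∈ [25, 39]
|BD| ∈ {34}
|CD| ∈ [25, 39]
|AD| ∈ [0, 73]
|BC| ∈ [0, 73]
|AC| ∈ [0, 112]

|CB| ∈ [0, 73]  (≈ [0.0000, 73.0000])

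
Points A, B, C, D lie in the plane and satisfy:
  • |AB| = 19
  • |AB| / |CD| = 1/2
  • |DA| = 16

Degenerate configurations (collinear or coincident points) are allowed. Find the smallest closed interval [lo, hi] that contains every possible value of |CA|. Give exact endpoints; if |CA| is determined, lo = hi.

|CA| ∈ [22, 54]  (≈ [22.0000, 54.0000])

|AB| ∈ {19}
|AD| ∈ {16}
|CD| ∈ {38}
|BD| ∈ [3, 35]
|AC| ∈ [22, 54]
|BC| ∈ [3, 73]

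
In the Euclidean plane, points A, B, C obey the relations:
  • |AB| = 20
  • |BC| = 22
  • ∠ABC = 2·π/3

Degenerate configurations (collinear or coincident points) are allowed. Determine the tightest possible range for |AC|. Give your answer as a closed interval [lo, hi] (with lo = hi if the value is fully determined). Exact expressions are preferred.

|AC| = 2·√(331)  (≈ 36.3868)

|AB| ∈ {20}
|BC| ∈ {22}
|AC| ∈ {2·√(331)}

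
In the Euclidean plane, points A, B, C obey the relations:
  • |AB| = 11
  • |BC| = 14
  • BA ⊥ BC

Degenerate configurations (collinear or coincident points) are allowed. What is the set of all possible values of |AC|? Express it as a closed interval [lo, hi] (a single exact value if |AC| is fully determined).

|AC| = √(317)  (≈ 17.8045)

|AB| ∈ {11}
|BC| ∈ {14}
|AC| ∈ {√(317)}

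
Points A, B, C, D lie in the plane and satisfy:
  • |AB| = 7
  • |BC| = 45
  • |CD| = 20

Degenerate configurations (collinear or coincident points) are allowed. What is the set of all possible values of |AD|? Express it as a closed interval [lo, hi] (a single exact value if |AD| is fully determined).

|AB| ∈ {7}
|BC| ∈ {45}
|CD| ∈ {20}
|AC| ∈ [38, 52]
|BD| ∈ [25, 65]
|AD| ∈ [18, 72]

|AD| ∈ [18, 72]  (≈ [18.0000, 72.0000])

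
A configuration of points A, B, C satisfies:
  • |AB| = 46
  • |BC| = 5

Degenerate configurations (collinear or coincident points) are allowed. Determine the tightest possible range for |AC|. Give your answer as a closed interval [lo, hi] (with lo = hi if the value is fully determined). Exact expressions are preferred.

|AB| ∈ {46}
|BC| ∈ {5}
|AC| ∈ [41, 51]

|AC| ∈ [41, 51]  (≈ [41.0000, 51.0000])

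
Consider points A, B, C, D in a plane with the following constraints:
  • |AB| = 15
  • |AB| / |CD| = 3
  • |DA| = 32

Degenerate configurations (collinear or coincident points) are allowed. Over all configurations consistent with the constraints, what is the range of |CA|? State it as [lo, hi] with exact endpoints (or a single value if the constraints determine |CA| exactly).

|CA| ∈ [27, 37]  (≈ [27.0000, 37.0000])

|AB| ∈ {15}
|AD| ∈ {32}
|CD| ∈ {5}
|BD| ∈ [17, 47]
|AC| ∈ [27, 37]
|BC| ∈ [12, 52]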